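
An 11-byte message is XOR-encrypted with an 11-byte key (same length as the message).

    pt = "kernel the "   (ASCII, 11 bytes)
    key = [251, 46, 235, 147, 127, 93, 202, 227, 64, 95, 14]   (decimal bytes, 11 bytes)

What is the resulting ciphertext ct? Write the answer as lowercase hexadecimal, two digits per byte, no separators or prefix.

01101011 ^ 11111011 = 10010000
01100101 ^ 00101110 = 01001011
01110010 ^ 11101011 = 10011001
01101110 ^ 10010011 = 11111101
01100101 ^ 01111111 = 00011010
01101100 ^ 01011101 = 00110001
00100000 ^ 11001010 = 11101010
01110100 ^ 11100011 = 10010111
01101000 ^ 01000000 = 00101000
01100101 ^ 01011111 = 00111010
00100000 ^ 00001110 = 00101110

904b99fd1a31ea97283a2e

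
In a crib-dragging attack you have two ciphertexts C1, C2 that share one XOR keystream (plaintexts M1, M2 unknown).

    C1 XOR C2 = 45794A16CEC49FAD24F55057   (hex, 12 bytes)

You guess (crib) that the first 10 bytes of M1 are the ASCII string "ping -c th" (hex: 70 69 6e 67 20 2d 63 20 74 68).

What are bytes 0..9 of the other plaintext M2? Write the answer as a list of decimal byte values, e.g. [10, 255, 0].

Since C1 ⊕ C2 = M1 ⊕ M2, XORing with the guessed M1 bytes yields the corresponding M2 bytes: M2 = (C1 ⊕ C2) ⊕ M1.
byte 0: 45 XOR 70 = 35
byte 1: 79 XOR 69 = 10
byte 2: 4a XOR 6e = 24
byte 3: 16 XOR 67 = 71
byte 4: ce XOR 20 = ee
byte 5: c4 XOR 2d = e9
byte 6: 9f XOR 63 = fc
byte 7: ad XOR 20 = 8d
byte 8: 24 XOR 74 = 50
byte 9: f5 XOR 68 = 9d

[53, 16, 36, 113, 238, 233, 252, 141, 80, 157]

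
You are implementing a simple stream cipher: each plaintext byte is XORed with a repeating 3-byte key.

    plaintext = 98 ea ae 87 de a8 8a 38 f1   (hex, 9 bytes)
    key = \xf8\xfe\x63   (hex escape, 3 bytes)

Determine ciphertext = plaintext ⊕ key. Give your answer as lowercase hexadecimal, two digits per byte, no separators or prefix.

The 3-byte key repeats, so the effective keystream is f8 fe 63 f8 fe 63 f8 fe 63.
byte 0: 98 XOR f8 = 60
byte 1: ea XOR fe = 14
byte 2: ae XOR 63 = cd
byte 3: 87 XOR f8 = 7f
byte 4: de XOR fe = 20
byte 5: a8 XOR 63 = cb
byte 6: 8a XOR f8 = 72
byte 7: 38 XOR fe = c6
byte 8: f1 XOR 63 = 92

6014cd7f20cb72c692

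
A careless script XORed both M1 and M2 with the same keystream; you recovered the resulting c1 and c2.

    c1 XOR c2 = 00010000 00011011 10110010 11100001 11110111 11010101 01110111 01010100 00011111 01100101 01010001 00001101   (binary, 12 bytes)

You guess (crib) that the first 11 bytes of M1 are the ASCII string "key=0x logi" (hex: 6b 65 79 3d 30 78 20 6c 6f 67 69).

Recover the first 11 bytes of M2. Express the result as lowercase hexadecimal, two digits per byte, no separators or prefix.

7b7ecbdcc7ad5738700238

Since c1 ⊕ c2 = M1 ⊕ M2, XORing with the guessed M1 bytes yields the corresponding M2 bytes: M2 = (c1 ⊕ c2) ⊕ M1.
 16 xor 107 = 123
 27 xor 101 = 126
178 xor 121 = 203
225 xor  61 = 220
247 xor  48 = 199
213 xor 120 = 173
119 xor  32 =  87
 84 xor 108 =  56
 31 xor 111 = 112
101 xor 103 =   2
 81 xor 105 =  56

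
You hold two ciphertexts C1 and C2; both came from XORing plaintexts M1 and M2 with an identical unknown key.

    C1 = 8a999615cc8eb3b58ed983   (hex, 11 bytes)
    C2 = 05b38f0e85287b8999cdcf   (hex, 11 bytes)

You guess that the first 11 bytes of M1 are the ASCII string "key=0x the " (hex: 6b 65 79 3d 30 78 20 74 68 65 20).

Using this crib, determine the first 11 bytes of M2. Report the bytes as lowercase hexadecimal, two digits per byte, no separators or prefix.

e44f602679dee8487f716c

First, C1 ⊕ C2 = (M1 ⊕ K) ⊕ (M2 ⊕ K) = M1 ⊕ M2, so the key drops out. Then M2 = (M1 ⊕ M2) ⊕ M1 over the first 11 bytes.
byte 0: (8a ^ 05) ^ 6b = 8f ^ 6b = e4
byte 1: (99 ^ b3) ^ 65 = 2a ^ 65 = 4f
byte 2: (96 ^ 8f) ^ 79 = 19 ^ 79 = 60
byte 3: (15 ^ 0e) ^ 3d = 1b ^ 3d = 26
byte 4: (cc ^ 85) ^ 30 = 49 ^ 30 = 79
byte 5: (8e ^ 28) ^ 78 = a6 ^ 78 = de
byte 6: (b3 ^ 7b) ^ 20 = c8 ^ 20 = e8
byte 7: (b5 ^ 89) ^ 74 = 3c ^ 74 = 48
byte 8: (8e ^ 99) ^ 68 = 17 ^ 68 = 7f
byte 9: (d9 ^ cd) ^ 65 = 14 ^ 65 = 71
byte 10: (83 ^ cf) ^ 20 = 4c ^ 20 = 6c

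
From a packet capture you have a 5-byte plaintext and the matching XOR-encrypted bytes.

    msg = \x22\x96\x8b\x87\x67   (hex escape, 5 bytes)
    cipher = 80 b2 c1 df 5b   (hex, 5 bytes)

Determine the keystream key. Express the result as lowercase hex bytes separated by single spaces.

a2 24 4a 58 3c

Since cipher = msg ⊕ key, XORing both sides with msg gives key = msg ⊕ cipher.
byte 0:  34 ⊕ 128 = 162
byte 1: 150 ⊕ 178 =  36
byte 2: 139 ⊕ 193 =  74
byte 3: 135 ⊕ 223 =  88
byte 4: 103 ⊕  91 =  60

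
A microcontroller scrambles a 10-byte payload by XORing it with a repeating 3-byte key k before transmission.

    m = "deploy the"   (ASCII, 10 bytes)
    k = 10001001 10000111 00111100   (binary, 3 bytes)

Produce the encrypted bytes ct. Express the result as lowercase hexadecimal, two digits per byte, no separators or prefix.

The 3-byte key repeats, so the effective keystream is 89 87 3c 89 87 3c 89 87 3c 89.
byte 0: 64 ⊕ 89 = ed
byte 1: 65 ⊕ 87 = e2
byte 2: 70 ⊕ 3c = 4c
byte 3: 6c ⊕ 89 = e5
byte 4: 6f ⊕ 87 = e8
byte 5: 79 ⊕ 3c = 45
byte 6: 20 ⊕ 89 = a9
byte 7: 74 ⊕ 87 = f3
byte 8: 68 ⊕ 3c = 54
byte 9: 65 ⊕ 89 = ec

ede24ce5e845a9f354ec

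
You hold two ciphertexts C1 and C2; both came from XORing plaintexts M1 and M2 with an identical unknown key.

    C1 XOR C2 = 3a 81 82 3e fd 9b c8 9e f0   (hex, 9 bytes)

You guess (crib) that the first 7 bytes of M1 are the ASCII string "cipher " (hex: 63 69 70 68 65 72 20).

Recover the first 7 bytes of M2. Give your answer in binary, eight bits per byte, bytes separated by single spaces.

Since C1 ⊕ C2 = M1 ⊕ M2, XORing with the guessed M1 bytes yields the corresponding M2 bytes: M2 = (C1 ⊕ C2) ⊕ M1.
3a ^ 63 = 59
81 ^ 69 = e8
82 ^ 70 = f2
3e ^ 68 = 56
fd ^ 65 = 98
9b ^ 72 = e9
c8 ^ 20 = e8

01011001 11101000 11110010 01010110 10011000 11101001 11101000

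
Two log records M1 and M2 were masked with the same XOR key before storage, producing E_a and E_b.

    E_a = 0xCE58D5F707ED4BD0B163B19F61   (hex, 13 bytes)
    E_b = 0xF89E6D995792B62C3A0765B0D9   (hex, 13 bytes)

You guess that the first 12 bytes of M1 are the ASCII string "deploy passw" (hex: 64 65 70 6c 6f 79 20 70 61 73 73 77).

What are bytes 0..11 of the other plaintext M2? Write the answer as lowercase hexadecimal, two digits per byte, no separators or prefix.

First, E_a ⊕ E_b = (M1 ⊕ K) ⊕ (M2 ⊕ K) = M1 ⊕ M2, so the key drops out. Then M2 = (M1 ⊕ M2) ⊕ M1 over the first 12 bytes.
byte 0: (ce xor f8) xor 64 = 36 xor 64 = 52
byte 1: (58 xor 9e) xor 65 = c6 xor 65 = a3
byte 2: (d5 xor 6d) xor 70 = b8 xor 70 = c8
byte 3: (f7 xor 99) xor 6c = 6e xor 6c = 02
byte 4: (07 xor 57) xor 6f = 50 xor 6f = 3f
byte 5: (ed xor 92) xor 79 = 7f xor 79 = 06
byte 6: (4b xor b6) xor 20 = fd xor 20 = dd
byte 7: (d0 xor 2c) xor 70 = fc xor 70 = 8c
byte 8: (b1 xor 3a) xor 61 = 8b xor 61 = ea
byte 9: (63 xor 07) xor 73 = 64 xor 73 = 17
byte 10: (b1 xor 65) xor 73 = d4 xor 73 = a7
byte 11: (9f xor b0) xor 77 = 2f xor 77 = 58

52a3c8023f06dd8cea17a758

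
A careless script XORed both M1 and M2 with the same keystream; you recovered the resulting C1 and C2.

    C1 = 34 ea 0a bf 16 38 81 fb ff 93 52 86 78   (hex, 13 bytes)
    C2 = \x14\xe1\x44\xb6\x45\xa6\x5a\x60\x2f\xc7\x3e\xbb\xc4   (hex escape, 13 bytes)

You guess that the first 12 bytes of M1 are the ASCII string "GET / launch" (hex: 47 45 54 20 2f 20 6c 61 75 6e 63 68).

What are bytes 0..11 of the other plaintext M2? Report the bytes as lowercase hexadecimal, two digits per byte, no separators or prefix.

First, C1 ⊕ C2 = (M1 ⊕ K) ⊕ (M2 ⊕ K) = M1 ⊕ M2, so the key drops out. Then M2 = (M1 ⊕ M2) ⊕ M1 over the first 12 bytes.
byte 0: (34 ⊕ 14) ⊕ 47 = 20 ⊕ 47 = 67
byte 1: (ea ⊕ e1) ⊕ 45 = 0b ⊕ 45 = 4e
byte 2: (0a ⊕ 44) ⊕ 54 = 4e ⊕ 54 = 1a
byte 3: (bf ⊕ b6) ⊕ 20 = 09 ⊕ 20 = 29
byte 4: (16 ⊕ 45) ⊕ 2f = 53 ⊕ 2f = 7c
byte 5: (38 ⊕ a6) ⊕ 20 = 9e ⊕ 20 = be
byte 6: (81 ⊕ 5a) ⊕ 6c = db ⊕ 6c = b7
byte 7: (fb ⊕ 60) ⊕ 61 = 9b ⊕ 61 = fa
byte 8: (ff ⊕ 2f) ⊕ 75 = d0 ⊕ 75 = a5
byte 9: (93 ⊕ c7) ⊕ 6e = 54 ⊕ 6e = 3a
byte 10: (52 ⊕ 3e) ⊕ 63 = 6c ⊕ 63 = 0f
byte 11: (86 ⊕ bb) ⊕ 68 = 3d ⊕ 68 = 55

674e1a297cbeb7faa53a0f55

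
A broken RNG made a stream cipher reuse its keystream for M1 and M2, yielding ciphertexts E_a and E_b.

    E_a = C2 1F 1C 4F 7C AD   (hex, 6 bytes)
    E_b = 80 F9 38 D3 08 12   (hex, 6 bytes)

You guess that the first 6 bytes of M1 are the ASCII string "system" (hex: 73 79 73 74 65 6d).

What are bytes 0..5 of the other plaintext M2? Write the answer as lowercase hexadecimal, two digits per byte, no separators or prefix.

319f57e811d2

First, E_a ⊕ E_b = (M1 ⊕ K) ⊕ (M2 ⊕ K) = M1 ⊕ M2, so the key drops out. Then M2 = (M1 ⊕ M2) ⊕ M1 over the first 6 bytes.
byte 0: (c2 ^ 80) ^ 73 = 42 ^ 73 = 31
byte 1: (1f ^ f9) ^ 79 = e6 ^ 79 = 9f
byte 2: (1c ^ 38) ^ 73 = 24 ^ 73 = 57
byte 3: (4f ^ d3) ^ 74 = 9c ^ 74 = e8
byte 4: (7c ^ 08) ^ 65 = 74 ^ 65 = 11
byte 5: (ad ^ 12) ^ 6d = bf ^ 6d = d2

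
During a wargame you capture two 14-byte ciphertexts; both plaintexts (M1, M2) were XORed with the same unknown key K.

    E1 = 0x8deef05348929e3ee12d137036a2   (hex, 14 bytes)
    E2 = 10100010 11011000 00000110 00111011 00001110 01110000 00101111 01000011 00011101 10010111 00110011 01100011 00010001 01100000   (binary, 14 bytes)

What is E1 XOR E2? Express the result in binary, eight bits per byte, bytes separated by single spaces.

E1 ⊕ E2 = (M1 ⊕ K) ⊕ (M2 ⊕ K) = M1 ⊕ M2 — the shared key cancels under XOR.
8d ^ a2 = 2f
ee ^ d8 = 36
f0 ^ 06 = f6
53 ^ 3b = 68
48 ^ 0e = 46
92 ^ 70 = e2
9e ^ 2f = b1
3e ^ 43 = 7d
e1 ^ 1d = fc
2d ^ 97 = ba
13 ^ 33 = 20
70 ^ 63 = 13
36 ^ 11 = 27
a2 ^ 60 = c2

00101111 00110110 11110110 01101000 01000110 11100010 10110001 01111101 11111100 10111010 00100000 00010011 00100111 11000010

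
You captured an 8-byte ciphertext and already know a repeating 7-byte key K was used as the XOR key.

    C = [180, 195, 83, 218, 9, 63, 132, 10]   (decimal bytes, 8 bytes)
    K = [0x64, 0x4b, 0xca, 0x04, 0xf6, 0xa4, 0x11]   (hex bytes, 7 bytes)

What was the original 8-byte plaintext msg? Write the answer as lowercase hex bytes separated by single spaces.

d0 88 99 de ff 9b 95 6e

The 7-byte key repeats, so the effective keystream is 64 4b ca 04 f6 a4 11 64.
byte 0: b4 ^ 64 = d0
byte 1: c3 ^ 4b = 88
byte 2: 53 ^ ca = 99
byte 3: da ^ 04 = de
byte 4: 09 ^ f6 = ff
byte 5: 3f ^ a4 = 9b
byte 6: 84 ^ 11 = 95
byte 7: 0a ^ 64 = 6e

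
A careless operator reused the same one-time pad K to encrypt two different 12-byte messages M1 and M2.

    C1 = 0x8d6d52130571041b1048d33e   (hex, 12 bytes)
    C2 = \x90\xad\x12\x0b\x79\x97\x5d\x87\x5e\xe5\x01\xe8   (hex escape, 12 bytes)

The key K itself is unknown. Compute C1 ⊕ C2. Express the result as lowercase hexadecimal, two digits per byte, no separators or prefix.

C1 ⊕ C2 = (M1 ⊕ K) ⊕ (M2 ⊕ K) = M1 ⊕ M2 — the shared key cancels under XOR.
byte 0: 8d XOR 90 = 1d
byte 1: 6d XOR ad = c0
byte 2: 52 XOR 12 = 40
byte 3: 13 XOR 0b = 18
byte 4: 05 XOR 79 = 7c
byte 5: 71 XOR 97 = e6
byte 6: 04 XOR 5d = 59
byte 7: 1b XOR 87 = 9c
byte 8: 10 XOR 5e = 4e
byte 9: 48 XOR e5 = ad
byte 10: d3 XOR 01 = d2
byte 11: 3e XOR e8 = d6

1dc040187ce6599c4eadd2d6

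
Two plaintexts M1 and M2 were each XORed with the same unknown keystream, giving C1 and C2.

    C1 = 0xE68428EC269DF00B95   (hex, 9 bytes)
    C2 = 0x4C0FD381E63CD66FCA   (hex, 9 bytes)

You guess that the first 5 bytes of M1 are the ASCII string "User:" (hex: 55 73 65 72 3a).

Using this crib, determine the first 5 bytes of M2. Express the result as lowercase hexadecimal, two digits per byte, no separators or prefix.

First, C1 ⊕ C2 = (M1 ⊕ K) ⊕ (M2 ⊕ K) = M1 ⊕ M2, so the key drops out. Then M2 = (M1 ⊕ M2) ⊕ M1 over the first 5 bytes.
byte 0: (e6 ⊕ 4c) ⊕ 55 = aa ⊕ 55 = ff
byte 1: (84 ⊕ 0f) ⊕ 73 = 8b ⊕ 73 = f8
byte 2: (28 ⊕ d3) ⊕ 65 = fb ⊕ 65 = 9e
byte 3: (ec ⊕ 81) ⊕ 72 = 6d ⊕ 72 = 1f
byte 4: (26 ⊕ e6) ⊕ 3a = c0 ⊕ 3a = fa

fff89e1ffa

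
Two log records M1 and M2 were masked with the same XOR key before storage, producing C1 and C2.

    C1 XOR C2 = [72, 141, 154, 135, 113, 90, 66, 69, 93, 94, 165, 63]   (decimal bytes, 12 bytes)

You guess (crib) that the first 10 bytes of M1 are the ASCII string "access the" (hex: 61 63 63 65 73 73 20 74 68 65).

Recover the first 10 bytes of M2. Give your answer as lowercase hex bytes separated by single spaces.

Since C1 ⊕ C2 = M1 ⊕ M2, XORing with the guessed M1 bytes yields the corresponding M2 bytes: M2 = (C1 ⊕ C2) ⊕ M1.
48 ⊕ 61 = 29
8d ⊕ 63 = ee
9a ⊕ 63 = f9
87 ⊕ 65 = e2
71 ⊕ 73 = 02
5a ⊕ 73 = 29
42 ⊕ 20 = 62
45 ⊕ 74 = 31
5d ⊕ 68 = 35
5e ⊕ 65 = 3b

29 ee f9 e2 02 29 62 31 35 3b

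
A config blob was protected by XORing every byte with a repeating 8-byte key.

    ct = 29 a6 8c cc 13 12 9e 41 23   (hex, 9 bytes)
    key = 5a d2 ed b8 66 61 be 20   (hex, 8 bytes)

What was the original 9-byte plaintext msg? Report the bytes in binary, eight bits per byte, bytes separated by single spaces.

01110011 01110100 01100001 01110100 01110101 01110011 00100000 01100001 01111001

The 8-byte key repeats, so the effective keystream is 5a d2 ed b8 66 61 be 20 5a.
byte 0: 29 ⊕ 5a = 73
byte 1: a6 ⊕ d2 = 74
byte 2: 8c ⊕ ed = 61
byte 3: cc ⊕ b8 = 74
byte 4: 13 ⊕ 66 = 75
byte 5: 12 ⊕ 61 = 73
byte 6: 9e ⊕ be = 20
byte 7: 41 ⊕ 20 = 61
byte 8: 23 ⊕ 5a = 79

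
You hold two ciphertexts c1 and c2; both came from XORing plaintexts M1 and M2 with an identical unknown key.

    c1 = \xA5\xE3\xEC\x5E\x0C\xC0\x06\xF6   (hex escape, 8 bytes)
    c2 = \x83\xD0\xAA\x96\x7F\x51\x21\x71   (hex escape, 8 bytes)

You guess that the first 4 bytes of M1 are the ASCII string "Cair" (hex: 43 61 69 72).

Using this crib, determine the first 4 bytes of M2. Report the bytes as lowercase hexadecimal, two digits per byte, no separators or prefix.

65522fba

First, c1 ⊕ c2 = (M1 ⊕ K) ⊕ (M2 ⊕ K) = M1 ⊕ M2, so the key drops out. Then M2 = (M1 ⊕ M2) ⊕ M1 over the first 4 bytes.
byte 0: (a5 ^ 83) ^ 43 = 26 ^ 43 = 65
byte 1: (e3 ^ d0) ^ 61 = 33 ^ 61 = 52
byte 2: (ec ^ aa) ^ 69 = 46 ^ 69 = 2f
byte 3: (5e ^ 96) ^ 72 = c8 ^ 72 = ba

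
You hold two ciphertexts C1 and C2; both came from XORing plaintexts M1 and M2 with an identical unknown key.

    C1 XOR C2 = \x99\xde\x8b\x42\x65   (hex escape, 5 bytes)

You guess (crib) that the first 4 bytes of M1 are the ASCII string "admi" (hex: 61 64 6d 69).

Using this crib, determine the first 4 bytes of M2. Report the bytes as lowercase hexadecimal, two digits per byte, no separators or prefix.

Since C1 ⊕ C2 = M1 ⊕ M2, XORing with the guessed M1 bytes yields the corresponding M2 bytes: M2 = (C1 ⊕ C2) ⊕ M1.
99 XOR 61 = f8
de XOR 64 = ba
8b XOR 6d = e6
42 XOR 69 = 2b

f8bae62b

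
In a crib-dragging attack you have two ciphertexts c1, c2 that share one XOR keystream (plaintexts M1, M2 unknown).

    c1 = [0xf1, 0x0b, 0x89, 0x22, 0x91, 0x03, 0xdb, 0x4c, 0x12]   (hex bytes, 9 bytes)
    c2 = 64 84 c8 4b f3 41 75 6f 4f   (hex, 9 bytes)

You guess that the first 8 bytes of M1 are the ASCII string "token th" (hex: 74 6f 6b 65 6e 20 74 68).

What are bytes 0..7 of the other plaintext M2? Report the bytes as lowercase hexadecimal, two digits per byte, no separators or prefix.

e1e02a0c0c62da4b

First, c1 ⊕ c2 = (M1 ⊕ K) ⊕ (M2 ⊕ K) = M1 ⊕ M2, so the key drops out. Then M2 = (M1 ⊕ M2) ⊕ M1 over the first 8 bytes.
byte 0: (f1 ^ 64) ^ 74 = 95 ^ 74 = e1
byte 1: (0b ^ 84) ^ 6f = 8f ^ 6f = e0
byte 2: (89 ^ c8) ^ 6b = 41 ^ 6b = 2a
byte 3: (22 ^ 4b) ^ 65 = 69 ^ 65 = 0c
byte 4: (91 ^ f3) ^ 6e = 62 ^ 6e = 0c
byte 5: (03 ^ 41) ^ 20 = 42 ^ 20 = 62
byte 6: (db ^ 75) ^ 74 = ae ^ 74 = da
byte 7: (4c ^ 6f) ^ 68 = 23 ^ 68 = 4b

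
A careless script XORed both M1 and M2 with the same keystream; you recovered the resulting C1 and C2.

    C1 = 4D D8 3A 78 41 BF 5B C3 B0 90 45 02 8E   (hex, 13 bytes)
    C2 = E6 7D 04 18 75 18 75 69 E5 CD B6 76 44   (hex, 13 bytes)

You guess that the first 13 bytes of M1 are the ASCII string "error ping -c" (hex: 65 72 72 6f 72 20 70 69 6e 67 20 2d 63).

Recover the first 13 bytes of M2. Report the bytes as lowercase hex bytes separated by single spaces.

ce d7 4c 0f 46 87 5e c3 3b 3a d3 59 a9

First, C1 ⊕ C2 = (M1 ⊕ K) ⊕ (M2 ⊕ K) = M1 ⊕ M2, so the key drops out. Then M2 = (M1 ⊕ M2) ⊕ M1 over the first 13 bytes.
byte 0: (4d ^ e6) ^ 65 = ab ^ 65 = ce
byte 1: (d8 ^ 7d) ^ 72 = a5 ^ 72 = d7
byte 2: (3a ^ 04) ^ 72 = 3e ^ 72 = 4c
byte 3: (78 ^ 18) ^ 6f = 60 ^ 6f = 0f
byte 4: (41 ^ 75) ^ 72 = 34 ^ 72 = 46
byte 5: (bf ^ 18) ^ 20 = a7 ^ 20 = 87
byte 6: (5b ^ 75) ^ 70 = 2e ^ 70 = 5e
byte 7: (c3 ^ 69) ^ 69 = aa ^ 69 = c3
byte 8: (b0 ^ e5) ^ 6e = 55 ^ 6e = 3b
byte 9: (90 ^ cd) ^ 67 = 5d ^ 67 = 3a
byte 10: (45 ^ b6) ^ 20 = f3 ^ 20 = d3
byte 11: (02 ^ 76) ^ 2d = 74 ^ 2d = 59
byte 12: (8e ^ 44) ^ 63 = ca ^ 63 = a9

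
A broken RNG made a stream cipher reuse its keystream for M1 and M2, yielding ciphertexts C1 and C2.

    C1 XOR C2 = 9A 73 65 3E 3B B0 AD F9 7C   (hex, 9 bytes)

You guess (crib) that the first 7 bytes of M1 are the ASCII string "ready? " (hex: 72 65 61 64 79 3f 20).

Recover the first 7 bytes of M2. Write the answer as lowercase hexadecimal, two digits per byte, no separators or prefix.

Since C1 ⊕ C2 = M1 ⊕ M2, XORing with the guessed M1 bytes yields the corresponding M2 bytes: M2 = (C1 ⊕ C2) ⊕ M1.
byte 0: 9a XOR 72 = e8
byte 1: 73 XOR 65 = 16
byte 2: 65 XOR 61 = 04
byte 3: 3e XOR 64 = 5a
byte 4: 3b XOR 79 = 42
byte 5: b0 XOR 3f = 8f
byte 6: ad XOR 20 = 8d

e816045a428f8d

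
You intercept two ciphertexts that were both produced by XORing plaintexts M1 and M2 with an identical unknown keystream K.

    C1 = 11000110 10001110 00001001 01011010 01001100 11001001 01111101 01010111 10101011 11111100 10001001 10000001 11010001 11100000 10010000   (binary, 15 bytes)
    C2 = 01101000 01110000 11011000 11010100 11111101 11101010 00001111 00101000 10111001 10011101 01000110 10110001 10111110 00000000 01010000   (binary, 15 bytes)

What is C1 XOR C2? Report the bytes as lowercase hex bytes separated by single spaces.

C1 ⊕ C2 = (M1 ⊕ K) ⊕ (M2 ⊕ K) = M1 ⊕ M2 — the shared key cancels under XOR.
byte 0: c6 ^ 68 = ae
byte 1: 8e ^ 70 = fe
byte 2: 09 ^ d8 = d1
byte 3: 5a ^ d4 = 8e
byte 4: 4c ^ fd = b1
byte 5: c9 ^ ea = 23
byte 6: 7d ^ 0f = 72
byte 7: 57 ^ 28 = 7f
byte 8: ab ^ b9 = 12
byte 9: fc ^ 9d = 61
byte 10: 89 ^ 46 = cf
byte 11: 81 ^ b1 = 30
byte 12: d1 ^ be = 6f
byte 13: e0 ^ 00 = e0
byte 14: 90 ^ 50 = c0

ae fe d1 8e b1 23 72 7f 12 61 cf 30 6f e0 c0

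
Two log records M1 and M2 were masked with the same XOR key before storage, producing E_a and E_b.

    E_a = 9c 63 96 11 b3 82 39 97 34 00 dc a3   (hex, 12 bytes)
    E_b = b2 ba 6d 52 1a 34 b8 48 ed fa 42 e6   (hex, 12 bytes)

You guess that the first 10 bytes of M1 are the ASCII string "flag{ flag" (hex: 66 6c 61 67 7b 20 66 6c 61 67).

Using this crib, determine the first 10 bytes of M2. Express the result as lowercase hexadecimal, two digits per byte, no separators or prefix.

48b59a24d296e7b3b89d

First, E_a ⊕ E_b = (M1 ⊕ K) ⊕ (M2 ⊕ K) = M1 ⊕ M2, so the key drops out. Then M2 = (M1 ⊕ M2) ⊕ M1 over the first 10 bytes.
byte 0: (9c xor b2) xor 66 = 2e xor 66 = 48
byte 1: (63 xor ba) xor 6c = d9 xor 6c = b5
byte 2: (96 xor 6d) xor 61 = fb xor 61 = 9a
byte 3: (11 xor 52) xor 67 = 43 xor 67 = 24
byte 4: (b3 xor 1a) xor 7b = a9 xor 7b = d2
byte 5: (82 xor 34) xor 20 = b6 xor 20 = 96
byte 6: (39 xor b8) xor 66 = 81 xor 66 = e7
byte 7: (97 xor 48) xor 6c = df xor 6c = b3
byte 8: (34 xor ed) xor 61 = d9 xor 61 = b8
byte 9: (00 xor fa) xor 67 = fa xor 67 = 9d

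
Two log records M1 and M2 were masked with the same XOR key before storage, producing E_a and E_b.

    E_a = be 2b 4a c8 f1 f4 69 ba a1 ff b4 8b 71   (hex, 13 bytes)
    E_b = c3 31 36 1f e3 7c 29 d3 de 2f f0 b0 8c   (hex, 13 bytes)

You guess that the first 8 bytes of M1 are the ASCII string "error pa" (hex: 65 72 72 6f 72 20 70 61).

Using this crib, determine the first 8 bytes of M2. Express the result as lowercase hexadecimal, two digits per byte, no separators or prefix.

18680eb860a83008

First, E_a ⊕ E_b = (M1 ⊕ K) ⊕ (M2 ⊕ K) = M1 ⊕ M2, so the key drops out. Then M2 = (M1 ⊕ M2) ⊕ M1 over the first 8 bytes.
byte 0: (be xor c3) xor 65 = 7d xor 65 = 18
byte 1: (2b xor 31) xor 72 = 1a xor 72 = 68
byte 2: (4a xor 36) xor 72 = 7c xor 72 = 0e
byte 3: (c8 xor 1f) xor 6f = d7 xor 6f = b8
byte 4: (f1 xor e3) xor 72 = 12 xor 72 = 60
byte 5: (f4 xor 7c) xor 20 = 88 xor 20 = a8
byte 6: (69 xor 29) xor 70 = 40 xor 70 = 30
byte 7: (ba xor d3) xor 61 = 69 xor 61 = 08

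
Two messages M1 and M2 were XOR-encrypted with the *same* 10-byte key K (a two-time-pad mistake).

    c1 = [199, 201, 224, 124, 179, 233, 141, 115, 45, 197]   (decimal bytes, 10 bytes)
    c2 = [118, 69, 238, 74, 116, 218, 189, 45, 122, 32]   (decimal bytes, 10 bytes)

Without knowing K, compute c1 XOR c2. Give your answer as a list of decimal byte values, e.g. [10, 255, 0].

[177, 140, 14, 54, 199, 51, 48, 94, 87, 229]

c1 ⊕ c2 = (M1 ⊕ K) ⊕ (M2 ⊕ K) = M1 ⊕ M2 — the shared key cancels under XOR.
byte 0: c7 xor 76 = b1
byte 1: c9 xor 45 = 8c
byte 2: e0 xor ee = 0e
byte 3: 7c xor 4a = 36
byte 4: b3 xor 74 = c7
byte 5: e9 xor da = 33
byte 6: 8d xor bd = 30
byte 7: 73 xor 2d = 5e
byte 8: 2d xor 7a = 57
byte 9: c5 xor 20 = e5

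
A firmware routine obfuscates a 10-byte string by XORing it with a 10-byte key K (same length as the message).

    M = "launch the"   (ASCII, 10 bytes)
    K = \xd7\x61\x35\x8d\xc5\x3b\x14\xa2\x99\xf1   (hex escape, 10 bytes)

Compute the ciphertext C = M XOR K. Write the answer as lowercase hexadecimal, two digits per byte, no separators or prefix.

byte 0: 01101100 ⊕ 11010111 = 10111011
byte 1: 01100001 ⊕ 01100001 = 00000000
byte 2: 01110101 ⊕ 00110101 = 01000000
byte 3: 01101110 ⊕ 10001101 = 11100011
byte 4: 01100011 ⊕ 11000101 = 10100110
byte 5: 01101000 ⊕ 00111011 = 01010011
byte 6: 00100000 ⊕ 00010100 = 00110100
byte 7: 01110100 ⊕ 10100010 = 11010110
byte 8: 01101000 ⊕ 10011001 = 11110001
byte 9: 01100101 ⊕ 11110001 = 10010100

bb0040e3a65334d6f194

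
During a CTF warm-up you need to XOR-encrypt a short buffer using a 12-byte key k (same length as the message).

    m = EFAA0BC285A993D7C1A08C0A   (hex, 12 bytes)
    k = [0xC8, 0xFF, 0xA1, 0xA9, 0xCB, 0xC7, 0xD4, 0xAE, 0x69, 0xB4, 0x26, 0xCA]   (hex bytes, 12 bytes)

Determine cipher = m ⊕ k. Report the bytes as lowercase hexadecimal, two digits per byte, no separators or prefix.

2755aa6b4e6e4779a814aac0

XOR is its own inverse, so applying the key byte-wise gives the result directly.
byte 0: ef ^ c8 = 27
byte 1: aa ^ ff = 55
byte 2: 0b ^ a1 = aa
byte 3: c2 ^ a9 = 6b
byte 4: 85 ^ cb = 4e
byte 5: a9 ^ c7 = 6e
byte 6: 93 ^ d4 = 47
byte 7: d7 ^ ae = 79
byte 8: c1 ^ 69 = a8
byte 9: a0 ^ b4 = 14
byte 10: 8c ^ 26 = aa
byte 11: 0a ^ ca = c0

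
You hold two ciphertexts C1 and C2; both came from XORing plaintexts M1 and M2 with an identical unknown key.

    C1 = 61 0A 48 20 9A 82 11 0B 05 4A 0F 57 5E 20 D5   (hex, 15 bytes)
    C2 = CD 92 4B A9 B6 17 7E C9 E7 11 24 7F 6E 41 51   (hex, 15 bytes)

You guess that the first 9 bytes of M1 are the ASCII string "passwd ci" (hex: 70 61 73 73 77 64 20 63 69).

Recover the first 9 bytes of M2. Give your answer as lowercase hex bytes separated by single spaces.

First, C1 ⊕ C2 = (M1 ⊕ K) ⊕ (M2 ⊕ K) = M1 ⊕ M2, so the key drops out. Then M2 = (M1 ⊕ M2) ⊕ M1 over the first 9 bytes.
byte 0: (61 ^ cd) ^ 70 = ac ^ 70 = dc
byte 1: (0a ^ 92) ^ 61 = 98 ^ 61 = f9
byte 2: (48 ^ 4b) ^ 73 = 03 ^ 73 = 70
byte 3: (20 ^ a9) ^ 73 = 89 ^ 73 = fa
byte 4: (9a ^ b6) ^ 77 = 2c ^ 77 = 5b
byte 5: (82 ^ 17) ^ 64 = 95 ^ 64 = f1
byte 6: (11 ^ 7e) ^ 20 = 6f ^ 20 = 4f
byte 7: (0b ^ c9) ^ 63 = c2 ^ 63 = a1
byte 8: (05 ^ e7) ^ 69 = e2 ^ 69 = 8b

dc f9 70 fa 5b f1 4f a1 8b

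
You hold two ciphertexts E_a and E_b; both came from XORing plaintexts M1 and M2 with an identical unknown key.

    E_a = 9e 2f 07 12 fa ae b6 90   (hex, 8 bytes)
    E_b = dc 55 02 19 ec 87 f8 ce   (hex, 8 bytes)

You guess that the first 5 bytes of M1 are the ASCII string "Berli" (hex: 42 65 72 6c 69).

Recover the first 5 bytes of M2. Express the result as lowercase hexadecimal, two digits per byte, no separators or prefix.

001f77677f

First, E_a ⊕ E_b = (M1 ⊕ K) ⊕ (M2 ⊕ K) = M1 ⊕ M2, so the key drops out. Then M2 = (M1 ⊕ M2) ⊕ M1 over the first 5 bytes.
byte 0: (9e XOR dc) XOR 42 = 42 XOR 42 = 00
byte 1: (2f XOR 55) XOR 65 = 7a XOR 65 = 1f
byte 2: (07 XOR 02) XOR 72 = 05 XOR 72 = 77
byte 3: (12 XOR 19) XOR 6c = 0b XOR 6c = 67
byte 4: (fa XOR ec) XOR 69 = 16 XOR 69 = 7f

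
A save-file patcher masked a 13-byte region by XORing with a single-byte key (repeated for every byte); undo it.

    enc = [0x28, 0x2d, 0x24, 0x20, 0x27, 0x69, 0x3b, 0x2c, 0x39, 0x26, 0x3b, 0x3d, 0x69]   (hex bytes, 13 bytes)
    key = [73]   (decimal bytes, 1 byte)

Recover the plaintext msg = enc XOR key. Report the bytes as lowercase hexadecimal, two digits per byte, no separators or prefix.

The 1-byte key repeats, so the effective keystream is 49 49 49 49 49 49 49 49 49 49 49 49 49.
byte 0: 28 XOR 49 = 61
byte 1: 2d XOR 49 = 64
byte 2: 24 XOR 49 = 6d
byte 3: 20 XOR 49 = 69
byte 4: 27 XOR 49 = 6e
byte 5: 69 XOR 49 = 20
byte 6: 3b XOR 49 = 72
byte 7: 2c XOR 49 = 65
byte 8: 39 XOR 49 = 70
byte 9: 26 XOR 49 = 6f
byte 10: 3b XOR 49 = 72
byte 11: 3d XOR 49 = 74
byte 12: 69 XOR 49 = 20

61646d696e207265706f727420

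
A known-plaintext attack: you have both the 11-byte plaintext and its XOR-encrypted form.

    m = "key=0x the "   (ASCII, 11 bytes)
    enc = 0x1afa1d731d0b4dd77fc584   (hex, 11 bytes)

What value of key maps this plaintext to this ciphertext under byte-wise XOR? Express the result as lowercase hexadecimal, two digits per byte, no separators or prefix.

Since enc = m ⊕ key, XORing both sides with m gives key = m ⊕ enc.
01101011 ⊕ 00011010 = 01110001
01100101 ⊕ 11111010 = 10011111
01111001 ⊕ 00011101 = 01100100
00111101 ⊕ 01110011 = 01001110
00110000 ⊕ 00011101 = 00101101
01111000 ⊕ 00001011 = 01110011
00100000 ⊕ 01001101 = 01101101
01110100 ⊕ 11010111 = 10100011
01101000 ⊕ 01111111 = 00010111
01100101 ⊕ 11000101 = 10100000
00100000 ⊕ 10000100 = 10100100

719f644e2d736da317a0a4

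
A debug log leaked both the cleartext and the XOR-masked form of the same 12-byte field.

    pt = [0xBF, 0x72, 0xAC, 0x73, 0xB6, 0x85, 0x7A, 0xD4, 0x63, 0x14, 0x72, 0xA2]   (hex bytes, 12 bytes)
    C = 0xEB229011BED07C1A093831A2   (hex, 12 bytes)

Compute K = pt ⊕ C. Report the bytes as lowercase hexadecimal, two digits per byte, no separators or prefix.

Since C = pt ⊕ K, XORing both sides with pt gives K = pt ⊕ C.
byte 0: bf XOR eb = 54
byte 1: 72 XOR 22 = 50
byte 2: ac XOR 90 = 3c
byte 3: 73 XOR 11 = 62
byte 4: b6 XOR be = 08
byte 5: 85 XOR d0 = 55
byte 6: 7a XOR 7c = 06
byte 7: d4 XOR 1a = ce
byte 8: 63 XOR 09 = 6a
byte 9: 14 XOR 38 = 2c
byte 10: 72 XOR 31 = 43
byte 11: a2 XOR a2 = 00

54503c62085506ce6a2c4300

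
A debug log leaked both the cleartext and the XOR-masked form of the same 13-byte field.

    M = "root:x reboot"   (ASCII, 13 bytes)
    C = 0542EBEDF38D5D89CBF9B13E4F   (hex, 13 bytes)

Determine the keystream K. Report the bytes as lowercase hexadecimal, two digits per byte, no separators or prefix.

Since C = M ⊕ K, XORing both sides with M gives K = M ⊕ C.
byte 0: 114 ⊕   5 = 119
byte 1: 111 ⊕  66 =  45
byte 2: 111 ⊕ 235 = 132
byte 3: 116 ⊕ 237 = 153
byte 4:  58 ⊕ 243 = 201
byte 5: 120 ⊕ 141 = 245
byte 6:  32 ⊕  93 = 125
byte 7: 114 ⊕ 137 = 251
byte 8: 101 ⊕ 203 = 174
byte 9:  98 ⊕ 249 = 155
byte 10: 111 ⊕ 177 = 222
byte 11: 111 ⊕  62 =  81
byte 12: 116 ⊕  79 =  59

772d8499c9f57dfbae9bde513b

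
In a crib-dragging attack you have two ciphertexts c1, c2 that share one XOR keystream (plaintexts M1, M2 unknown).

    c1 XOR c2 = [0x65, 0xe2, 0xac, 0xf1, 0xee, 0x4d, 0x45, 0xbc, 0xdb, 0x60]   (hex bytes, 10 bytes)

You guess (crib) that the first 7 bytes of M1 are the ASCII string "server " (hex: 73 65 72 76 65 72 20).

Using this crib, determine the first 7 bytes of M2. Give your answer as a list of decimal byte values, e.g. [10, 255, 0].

[22, 135, 222, 135, 139, 63, 101]

Since c1 ⊕ c2 = M1 ⊕ M2, XORing with the guessed M1 bytes yields the corresponding M2 bytes: M2 = (c1 ⊕ c2) ⊕ M1.
65 ⊕ 73 = 16
e2 ⊕ 65 = 87
ac ⊕ 72 = de
f1 ⊕ 76 = 87
ee ⊕ 65 = 8b
4d ⊕ 72 = 3f
45 ⊕ 20 = 65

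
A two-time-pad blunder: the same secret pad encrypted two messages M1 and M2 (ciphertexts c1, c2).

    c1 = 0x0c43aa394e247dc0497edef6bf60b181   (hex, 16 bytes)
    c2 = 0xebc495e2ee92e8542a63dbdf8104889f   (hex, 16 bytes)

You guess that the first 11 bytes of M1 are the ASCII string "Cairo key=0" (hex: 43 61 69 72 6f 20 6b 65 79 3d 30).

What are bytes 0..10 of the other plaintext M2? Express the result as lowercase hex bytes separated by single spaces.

a4 e6 56 a9 cf 96 fe f1 1a 20 35

First, c1 ⊕ c2 = (M1 ⊕ K) ⊕ (M2 ⊕ K) = M1 ⊕ M2, so the key drops out. Then M2 = (M1 ⊕ M2) ⊕ M1 over the first 11 bytes.
byte 0: (0c ^ eb) ^ 43 = e7 ^ 43 = a4
byte 1: (43 ^ c4) ^ 61 = 87 ^ 61 = e6
byte 2: (aa ^ 95) ^ 69 = 3f ^ 69 = 56
byte 3: (39 ^ e2) ^ 72 = db ^ 72 = a9
byte 4: (4e ^ ee) ^ 6f = a0 ^ 6f = cf
byte 5: (24 ^ 92) ^ 20 = b6 ^ 20 = 96
byte 6: (7d ^ e8) ^ 6b = 95 ^ 6b = fe
byte 7: (c0 ^ 54) ^ 65 = 94 ^ 65 = f1
byte 8: (49 ^ 2a) ^ 79 = 63 ^ 79 = 1a
byte 9: (7e ^ 63) ^ 3d = 1d ^ 3d = 20
byte 10: (de ^ db) ^ 30 = 05 ^ 30 = 35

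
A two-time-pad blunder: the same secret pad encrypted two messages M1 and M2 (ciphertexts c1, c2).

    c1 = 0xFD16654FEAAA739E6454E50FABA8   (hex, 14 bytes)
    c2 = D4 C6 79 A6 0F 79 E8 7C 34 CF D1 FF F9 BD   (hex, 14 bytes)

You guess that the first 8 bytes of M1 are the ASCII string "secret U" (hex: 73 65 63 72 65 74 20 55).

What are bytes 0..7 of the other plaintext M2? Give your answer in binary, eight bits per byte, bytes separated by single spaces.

01011010 10110101 01111111 10011011 10000000 10100111 10111011 10110111

First, c1 ⊕ c2 = (M1 ⊕ K) ⊕ (M2 ⊕ K) = M1 ⊕ M2, so the key drops out. Then M2 = (M1 ⊕ M2) ⊕ M1 over the first 8 bytes.
byte 0: (fd xor d4) xor 73 = 29 xor 73 = 5a
byte 1: (16 xor c6) xor 65 = d0 xor 65 = b5
byte 2: (65 xor 79) xor 63 = 1c xor 63 = 7f
byte 3: (4f xor a6) xor 72 = e9 xor 72 = 9b
byte 4: (ea xor 0f) xor 65 = e5 xor 65 = 80
byte 5: (aa xor 79) xor 74 = d3 xor 74 = a7
byte 6: (73 xor e8) xor 20 = 9b xor 20 = bb
byte 7: (9e xor 7c) xor 55 = e2 xor 55 = b7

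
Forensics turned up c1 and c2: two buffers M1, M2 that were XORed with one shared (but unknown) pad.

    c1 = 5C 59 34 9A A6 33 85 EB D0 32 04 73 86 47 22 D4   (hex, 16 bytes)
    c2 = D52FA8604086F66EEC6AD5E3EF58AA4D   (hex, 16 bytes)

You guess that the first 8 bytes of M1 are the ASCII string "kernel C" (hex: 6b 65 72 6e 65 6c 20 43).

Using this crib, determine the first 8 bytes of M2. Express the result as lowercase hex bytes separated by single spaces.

First, c1 ⊕ c2 = (M1 ⊕ K) ⊕ (M2 ⊕ K) = M1 ⊕ M2, so the key drops out. Then M2 = (M1 ⊕ M2) ⊕ M1 over the first 8 bytes.
byte 0: (5c xor d5) xor 6b = 89 xor 6b = e2
byte 1: (59 xor 2f) xor 65 = 76 xor 65 = 13
byte 2: (34 xor a8) xor 72 = 9c xor 72 = ee
byte 3: (9a xor 60) xor 6e = fa xor 6e = 94
byte 4: (a6 xor 40) xor 65 = e6 xor 65 = 83
byte 5: (33 xor 86) xor 6c = b5 xor 6c = d9
byte 6: (85 xor f6) xor 20 = 73 xor 20 = 53
byte 7: (eb xor 6e) xor 43 = 85 xor 43 = c6

e2 13 ee 94 83 d9 53 c6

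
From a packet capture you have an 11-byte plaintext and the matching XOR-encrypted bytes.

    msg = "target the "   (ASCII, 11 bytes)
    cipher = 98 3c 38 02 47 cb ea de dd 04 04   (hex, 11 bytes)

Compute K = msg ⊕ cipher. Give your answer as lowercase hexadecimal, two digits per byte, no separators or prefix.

ec5d4a6522bfcaaab56124

Since cipher = msg ⊕ K, XORing both sides with msg gives K = msg ⊕ cipher.
116 XOR 152 = 236
 97 XOR  60 =  93
114 XOR  56 =  74
103 XOR   2 = 101
101 XOR  71 =  34
116 XOR 203 = 191
 32 XOR 234 = 202
116 XOR 222 = 170
104 XOR 221 = 181
101 XOR   4 =  97
 32 XOR   4 =  36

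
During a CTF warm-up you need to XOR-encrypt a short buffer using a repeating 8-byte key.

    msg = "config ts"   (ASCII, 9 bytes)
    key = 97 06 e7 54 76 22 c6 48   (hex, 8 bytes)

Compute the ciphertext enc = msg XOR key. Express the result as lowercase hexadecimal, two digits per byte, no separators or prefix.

f46989321f45e63ce4

The 8-byte key repeats, so the effective keystream is 97 06 e7 54 76 22 c6 48 97.
byte 0: 63 ^ 97 = f4
byte 1: 6f ^ 06 = 69
byte 2: 6e ^ e7 = 89
byte 3: 66 ^ 54 = 32
byte 4: 69 ^ 76 = 1f
byte 5: 67 ^ 22 = 45
byte 6: 20 ^ c6 = e6
byte 7: 74 ^ 48 = 3c
byte 8: 73 ^ 97 = e4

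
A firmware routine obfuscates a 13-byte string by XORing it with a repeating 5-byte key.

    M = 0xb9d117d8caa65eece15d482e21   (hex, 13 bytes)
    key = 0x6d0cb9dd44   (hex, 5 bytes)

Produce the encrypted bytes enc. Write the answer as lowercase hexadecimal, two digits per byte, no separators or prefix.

d4ddae058ecb52553c19252298

The 5-byte key repeats, so the effective keystream is 6d 0c b9 dd 44 6d 0c b9 dd 44 6d 0c b9.
byte 0: b9 ⊕ 6d = d4
byte 1: d1 ⊕ 0c = dd
byte 2: 17 ⊕ b9 = ae
byte 3: d8 ⊕ dd = 05
byte 4: ca ⊕ 44 = 8e
byte 5: a6 ⊕ 6d = cb
byte 6: 5e ⊕ 0c = 52
byte 7: ec ⊕ b9 = 55
byte 8: e1 ⊕ dd = 3c
byte 9: 5d ⊕ 44 = 19
byte 10: 48 ⊕ 6d = 25
byte 11: 2e ⊕ 0c = 22
byte 12: 21 ⊕ b9 = 98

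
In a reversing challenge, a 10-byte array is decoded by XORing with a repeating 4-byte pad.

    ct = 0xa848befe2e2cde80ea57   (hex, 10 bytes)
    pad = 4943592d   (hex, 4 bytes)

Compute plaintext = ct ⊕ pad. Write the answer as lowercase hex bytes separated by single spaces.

The 4-byte key repeats, so the effective keystream is 49 43 59 2d 49 43 59 2d 49 43.
byte 0: a8 ^ 49 = e1
byte 1: 48 ^ 43 = 0b
byte 2: be ^ 59 = e7
byte 3: fe ^ 2d = d3
byte 4: 2e ^ 49 = 67
byte 5: 2c ^ 43 = 6f
byte 6: de ^ 59 = 87
byte 7: 80 ^ 2d = ad
byte 8: ea ^ 49 = a3
byte 9: 57 ^ 43 = 14

e1 0b e7 d3 67 6f 87 ad a3 14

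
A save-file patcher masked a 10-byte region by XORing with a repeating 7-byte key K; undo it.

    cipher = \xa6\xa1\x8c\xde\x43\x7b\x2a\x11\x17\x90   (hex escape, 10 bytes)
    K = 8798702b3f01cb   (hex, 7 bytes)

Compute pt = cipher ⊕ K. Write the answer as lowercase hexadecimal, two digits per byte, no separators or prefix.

The 7-byte key repeats, so the effective keystream is 87 98 70 2b 3f 01 cb 87 98 70.
byte 0: a6 xor 87 = 21
byte 1: a1 xor 98 = 39
byte 2: 8c xor 70 = fc
byte 3: de xor 2b = f5
byte 4: 43 xor 3f = 7c
byte 5: 7b xor 01 = 7a
byte 6: 2a xor cb = e1
byte 7: 11 xor 87 = 96
byte 8: 17 xor 98 = 8f
byte 9: 90 xor 70 = e0

2139fcf57c7ae1968fe0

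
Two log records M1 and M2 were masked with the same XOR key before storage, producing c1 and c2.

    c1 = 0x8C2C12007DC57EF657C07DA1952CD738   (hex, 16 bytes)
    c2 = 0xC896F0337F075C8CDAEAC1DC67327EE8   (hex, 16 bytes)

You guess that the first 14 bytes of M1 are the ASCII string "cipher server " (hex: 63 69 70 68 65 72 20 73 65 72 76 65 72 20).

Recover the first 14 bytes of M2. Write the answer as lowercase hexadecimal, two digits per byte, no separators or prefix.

27d3925b67b00209e858ca18803e

First, c1 ⊕ c2 = (M1 ⊕ K) ⊕ (M2 ⊕ K) = M1 ⊕ M2, so the key drops out. Then M2 = (M1 ⊕ M2) ⊕ M1 over the first 14 bytes.
byte 0: (8c XOR c8) XOR 63 = 44 XOR 63 = 27
byte 1: (2c XOR 96) XOR 69 = ba XOR 69 = d3
byte 2: (12 XOR f0) XOR 70 = e2 XOR 70 = 92
byte 3: (00 XOR 33) XOR 68 = 33 XOR 68 = 5b
byte 4: (7d XOR 7f) XOR 65 = 02 XOR 65 = 67
byte 5: (c5 XOR 07) XOR 72 = c2 XOR 72 = b0
byte 6: (7e XOR 5c) XOR 20 = 22 XOR 20 = 02
byte 7: (f6 XOR 8c) XOR 73 = 7a XOR 73 = 09
byte 8: (57 XOR da) XOR 65 = 8d XOR 65 = e8
byte 9: (c0 XOR ea) XOR 72 = 2a XOR 72 = 58
byte 10: (7d XOR c1) XOR 76 = bc XOR 76 = ca
byte 11: (a1 XOR dc) XOR 65 = 7d XOR 65 = 18
byte 12: (95 XOR 67) XOR 72 = f2 XOR 72 = 80
byte 13: (2c XOR 32) XOR 20 = 1e XOR 20 = 3e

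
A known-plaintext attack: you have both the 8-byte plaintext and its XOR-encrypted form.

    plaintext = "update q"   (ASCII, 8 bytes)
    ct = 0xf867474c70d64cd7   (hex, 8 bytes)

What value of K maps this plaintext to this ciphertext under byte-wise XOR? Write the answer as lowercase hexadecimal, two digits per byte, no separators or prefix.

Since ct = plaintext ⊕ K, XORing both sides with plaintext gives K = plaintext ⊕ ct.
byte 0: 01110101 xor 11111000 = 10001101
byte 1: 01110000 xor 01100111 = 00010111
byte 2: 01100100 xor 01000111 = 00100011
byte 3: 01100001 xor 01001100 = 00101101
byte 4: 01110100 xor 01110000 = 00000100
byte 5: 01100101 xor 11010110 = 10110011
byte 6: 00100000 xor 01001100 = 01101100
byte 7: 01110001 xor 11010111 = 10100110

8d17232d04b36ca6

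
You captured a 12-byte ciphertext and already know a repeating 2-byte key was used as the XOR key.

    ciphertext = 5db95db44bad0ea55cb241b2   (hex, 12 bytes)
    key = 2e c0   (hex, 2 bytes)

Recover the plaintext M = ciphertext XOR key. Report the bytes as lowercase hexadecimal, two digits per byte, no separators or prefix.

The 2-byte key repeats, so the effective keystream is 2e c0 2e c0 2e c0 2e c0 2e c0 2e c0.
byte 0: 01011101 xor 00101110 = 01110011
byte 1: 10111001 xor 11000000 = 01111001
byte 2: 01011101 xor 00101110 = 01110011
byte 3: 10110100 xor 11000000 = 01110100
byte 4: 01001011 xor 00101110 = 01100101
byte 5: 10101101 xor 11000000 = 01101101
byte 6: 00001110 xor 00101110 = 00100000
byte 7: 10100101 xor 11000000 = 01100101
byte 8: 01011100 xor 00101110 = 01110010
byte 9: 10110010 xor 11000000 = 01110010
byte 10: 01000001 xor 00101110 = 01101111
byte 11: 10110010 xor 11000000 = 01110010

73797374656d206572726f72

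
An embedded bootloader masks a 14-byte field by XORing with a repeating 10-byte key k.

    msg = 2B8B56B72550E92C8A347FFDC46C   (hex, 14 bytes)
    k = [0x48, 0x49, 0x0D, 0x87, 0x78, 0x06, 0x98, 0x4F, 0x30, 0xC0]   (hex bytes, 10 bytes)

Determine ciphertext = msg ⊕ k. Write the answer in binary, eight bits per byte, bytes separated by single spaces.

01100011 11000010 01011011 00110000 01011101 01010110 01110001 01100011 10111010 11110100 00110111 10110100 11001001 11101011

The 10-byte key repeats, so the effective keystream is 48 49 0d 87 78 06 98 4f 30 c0 48 49 0d 87.
byte 0: 2b XOR 48 = 63
byte 1: 8b XOR 49 = c2
byte 2: 56 XOR 0d = 5b
byte 3: b7 XOR 87 = 30
byte 4: 25 XOR 78 = 5d
byte 5: 50 XOR 06 = 56
byte 6: e9 XOR 98 = 71
byte 7: 2c XOR 4f = 63
byte 8: 8a XOR 30 = ba
byte 9: 34 XOR c0 = f4
byte 10: 7f XOR 48 = 37
byte 11: fd XOR 49 = b4
byte 12: c4 XOR 0d = c9
byte 13: 6c XOR 87 = eb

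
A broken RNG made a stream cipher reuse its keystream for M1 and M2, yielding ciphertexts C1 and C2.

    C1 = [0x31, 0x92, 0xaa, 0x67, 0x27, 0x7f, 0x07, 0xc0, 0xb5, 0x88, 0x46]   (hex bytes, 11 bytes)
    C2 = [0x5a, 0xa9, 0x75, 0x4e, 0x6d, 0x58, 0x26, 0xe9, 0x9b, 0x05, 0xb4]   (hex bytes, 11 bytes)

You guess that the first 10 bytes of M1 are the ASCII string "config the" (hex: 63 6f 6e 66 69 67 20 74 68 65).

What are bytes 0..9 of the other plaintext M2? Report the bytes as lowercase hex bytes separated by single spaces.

08 54 b1 4f 23 40 01 5d 46 e8

First, C1 ⊕ C2 = (M1 ⊕ K) ⊕ (M2 ⊕ K) = M1 ⊕ M2, so the key drops out. Then M2 = (M1 ⊕ M2) ⊕ M1 over the first 10 bytes.
byte 0: (31 ^ 5a) ^ 63 = 6b ^ 63 = 08
byte 1: (92 ^ a9) ^ 6f = 3b ^ 6f = 54
byte 2: (aa ^ 75) ^ 6e = df ^ 6e = b1
byte 3: (67 ^ 4e) ^ 66 = 29 ^ 66 = 4f
byte 4: (27 ^ 6d) ^ 69 = 4a ^ 69 = 23
byte 5: (7f ^ 58) ^ 67 = 27 ^ 67 = 40
byte 6: (07 ^ 26) ^ 20 = 21 ^ 20 = 01
byte 7: (c0 ^ e9) ^ 74 = 29 ^ 74 = 5d
byte 8: (b5 ^ 9b) ^ 68 = 2e ^ 68 = 46
byte 9: (88 ^ 05) ^ 65 = 8d ^ 65 = e8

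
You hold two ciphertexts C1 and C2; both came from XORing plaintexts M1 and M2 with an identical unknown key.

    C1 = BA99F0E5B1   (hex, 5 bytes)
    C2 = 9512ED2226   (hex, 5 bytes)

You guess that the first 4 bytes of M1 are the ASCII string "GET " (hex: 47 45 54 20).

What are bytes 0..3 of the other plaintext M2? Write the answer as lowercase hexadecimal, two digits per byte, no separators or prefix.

First, C1 ⊕ C2 = (M1 ⊕ K) ⊕ (M2 ⊕ K) = M1 ⊕ M2, so the key drops out. Then M2 = (M1 ⊕ M2) ⊕ M1 over the first 4 bytes.
byte 0: (ba ⊕ 95) ⊕ 47 = 2f ⊕ 47 = 68
byte 1: (99 ⊕ 12) ⊕ 45 = 8b ⊕ 45 = ce
byte 2: (f0 ⊕ ed) ⊕ 54 = 1d ⊕ 54 = 49
byte 3: (e5 ⊕ 22) ⊕ 20 = c7 ⊕ 20 = e7

68ce49e7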